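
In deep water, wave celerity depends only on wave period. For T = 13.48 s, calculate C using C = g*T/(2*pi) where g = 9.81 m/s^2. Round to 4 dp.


We use the deep-water celerity formula:
C = g * T / (2 * pi)
C = 9.81 * 13.48 / (2 * 3.14159...)
C = 132.238800 / 6.283185
C = 21.0465 m/s

21.0465


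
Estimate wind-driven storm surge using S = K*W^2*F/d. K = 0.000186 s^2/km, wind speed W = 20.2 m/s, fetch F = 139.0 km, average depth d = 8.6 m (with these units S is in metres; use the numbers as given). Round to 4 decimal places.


S = K * W^2 * F / d
W^2 = 20.2^2 = 408.04
S = 0.000186 * 408.04 * 139.0 / 8.6
Numerator = 0.000186 * 408.04 * 139.0 = 10.549466
S = 10.549466 / 8.6 = 1.2267 m

1.2267


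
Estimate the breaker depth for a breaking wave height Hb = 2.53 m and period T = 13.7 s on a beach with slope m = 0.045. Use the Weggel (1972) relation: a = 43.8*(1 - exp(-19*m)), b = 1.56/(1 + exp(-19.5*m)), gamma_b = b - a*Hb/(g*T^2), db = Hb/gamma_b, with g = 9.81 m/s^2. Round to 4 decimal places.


a = 43.8 * (1 - exp(-19 * m))
exp(-19 * 0.045) = exp(-0.8550) = 0.425283
a = 43.8 * (1 - 0.425283) = 25.172596
b = 1.56 / (1 + exp(-19.5 * m))
exp(-19.5 * 0.045) = exp(-0.8775) = 0.415821
b = 1.56 / (1 + 0.415821) = 1.101834
Hb / (g * T^2) = 2.53 / (9.81 * 13.7^2) = 2.53 / 1841.2389 = 0.00137407
gamma_b = b - a * Hb/(g*T^2) = 1.101834 - 25.172596 * 0.00137407 = 1.067245
db = Hb / gamma_b = 2.53 / 1.067245
db = 2.3706 m

2.3706


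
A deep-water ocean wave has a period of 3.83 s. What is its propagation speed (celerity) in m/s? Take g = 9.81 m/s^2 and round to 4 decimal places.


We use the deep-water celerity formula:
C = g * T / (2 * pi)
C = 9.81 * 3.83 / (2 * 3.14159...)
C = 37.572300 / 6.283185
C = 5.9798 m/s

5.9798


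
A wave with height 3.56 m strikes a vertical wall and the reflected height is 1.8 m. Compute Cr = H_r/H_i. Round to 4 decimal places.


Cr = H_r / H_i
Cr = 1.8 / 3.56
Cr = 0.5056

0.5056


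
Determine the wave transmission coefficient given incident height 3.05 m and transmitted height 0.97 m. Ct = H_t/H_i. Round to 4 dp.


Ct = H_t / H_i
Ct = 0.97 / 3.05
Ct = 0.3180

0.3180


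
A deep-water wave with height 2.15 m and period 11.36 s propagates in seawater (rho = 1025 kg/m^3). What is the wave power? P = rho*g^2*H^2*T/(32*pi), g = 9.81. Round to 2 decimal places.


P = rho * g^2 * H^2 * T / (32 * pi)
P = 1025 * 9.81^2 * 2.15^2 * 11.36 / (32 * pi)
P = 1025 * 96.2361 * 4.6225 * 11.36 / 100.53096
P = 51524.91 W/m

51524.91


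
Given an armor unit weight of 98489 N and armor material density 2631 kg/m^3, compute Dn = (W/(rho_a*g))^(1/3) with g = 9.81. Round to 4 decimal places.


V = W / (rho_a * g)
V = 98489 / (2631 * 9.81)
V = 98489 / 25810.11
V = 3.815908 m^3
Dn = V^(1/3) = 3.815908^(1/3)
Dn = 1.5627 m

1.5627


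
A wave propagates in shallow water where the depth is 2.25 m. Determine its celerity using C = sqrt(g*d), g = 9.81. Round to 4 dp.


Using the shallow-water approximation:
C = sqrt(g * d) = sqrt(9.81 * 2.25)
C = sqrt(22.0725)
C = 4.6981 m/s

4.6981


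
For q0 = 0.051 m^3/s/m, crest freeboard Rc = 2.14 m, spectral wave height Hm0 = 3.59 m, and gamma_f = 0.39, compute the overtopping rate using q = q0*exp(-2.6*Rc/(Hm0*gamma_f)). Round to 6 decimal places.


q = q0 * exp(-2.6 * Rc / (Hm0 * gamma_f))
Exponent = -2.6 * 2.14 / (3.59 * 0.39)
= -2.6 * 2.14 / 1.4001
= -3.974002
exp(-3.974002) = 0.018798
q = 0.051 * 0.018798
q = 0.000959 m^3/s/m

0.000959


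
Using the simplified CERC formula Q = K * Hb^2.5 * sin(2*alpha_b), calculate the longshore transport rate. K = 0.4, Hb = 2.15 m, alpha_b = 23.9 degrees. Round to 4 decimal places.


Q = K * Hb^2.5 * sin(2 * alpha_b)
Hb^2.5 = 2.15^2.5 = 6.777915
sin(2 * 23.9) = sin(47.8) = 0.740805
Q = 0.4 * 6.777915 * 0.740805
Q = 2.0084 m^3/s

2.0084


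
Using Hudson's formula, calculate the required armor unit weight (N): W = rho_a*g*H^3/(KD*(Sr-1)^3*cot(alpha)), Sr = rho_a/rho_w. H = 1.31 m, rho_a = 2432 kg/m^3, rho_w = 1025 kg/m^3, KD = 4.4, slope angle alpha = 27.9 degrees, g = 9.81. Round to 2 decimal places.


Sr = rho_a / rho_w = 2432 / 1025 = 2.372683
(Sr - 1) = 1.372683
(Sr - 1)^3 = 2.586489
cot(27.9) = 1 / tan(27.9) = 1 / 0.529473 = 1.888671
Numerator = 2432 * 9.81 * 1.31^3 = 53634.7752
Denominator = 4.4 * 2.586489 * 1.888671 = 21.494125
W = 53634.7752 / 21.494125
W = 2495.32 N

2495.32


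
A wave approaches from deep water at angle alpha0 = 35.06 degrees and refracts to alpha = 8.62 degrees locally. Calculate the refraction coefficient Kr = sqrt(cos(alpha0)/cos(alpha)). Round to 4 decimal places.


Kr = sqrt(cos(alpha0) / cos(alpha))
cos(35.06) = 0.818551
cos(8.62) = 0.988704
Kr = sqrt(0.818551 / 0.988704)
Kr = sqrt(0.827903)
Kr = 0.9099

0.9099


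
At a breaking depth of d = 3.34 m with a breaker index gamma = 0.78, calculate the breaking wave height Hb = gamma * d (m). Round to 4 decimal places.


Hb = gamma * d
Hb = 0.78 * 3.34
Hb = 2.6052 m

2.6052


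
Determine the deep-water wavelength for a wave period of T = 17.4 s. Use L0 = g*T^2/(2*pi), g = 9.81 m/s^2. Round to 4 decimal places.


L0 = g * T^2 / (2 * pi)
L0 = 9.81 * 17.4^2 / (2 * pi)
L0 = 9.81 * 302.7600 / 6.28319
L0 = 2970.0756 / 6.28319
L0 = 472.7022 m

472.7022


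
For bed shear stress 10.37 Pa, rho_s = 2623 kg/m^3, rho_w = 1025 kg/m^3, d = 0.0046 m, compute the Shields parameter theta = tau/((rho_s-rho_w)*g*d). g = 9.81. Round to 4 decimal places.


theta = tau / ((rho_s - rho_w) * g * d)
rho_s - rho_w = 2623 - 1025 = 1598
Denominator = 1598 * 9.81 * 0.0046 = 72.111348
theta = 10.37 / 72.111348
theta = 0.1438

0.1438


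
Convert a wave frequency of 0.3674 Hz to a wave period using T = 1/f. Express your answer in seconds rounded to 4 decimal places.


T = 1 / f
T = 1 / 0.3674
T = 2.7218 s

2.7218


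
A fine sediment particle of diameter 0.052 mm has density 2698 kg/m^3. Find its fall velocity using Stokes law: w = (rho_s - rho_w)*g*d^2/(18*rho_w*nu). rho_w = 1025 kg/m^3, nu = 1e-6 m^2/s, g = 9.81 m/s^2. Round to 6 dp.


w = (rho_s - rho_w) * g * d^2 / (18 * rho_w * nu)
d = 0.052 mm = 0.000052 m
rho_s - rho_w = 2698 - 1025 = 1673
Numerator = 1673 * 9.81 * (0.000052)^2 = 0.000044378400
Denominator = 18 * 1025 * 1e-6 = 0.018450
w = 0.002405 m/s

0.002405


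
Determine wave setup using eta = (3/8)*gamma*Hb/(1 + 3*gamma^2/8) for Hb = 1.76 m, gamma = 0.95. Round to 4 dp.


eta = (3/8) * gamma * Hb / (1 + 3*gamma^2/8)
Numerator = (3/8) * 0.95 * 1.76 = 0.627000
Denominator = 1 + 3*0.95^2/8 = 1 + 0.338438 = 1.338438
eta = 0.627000 / 1.338438
eta = 0.4685 m

0.4685


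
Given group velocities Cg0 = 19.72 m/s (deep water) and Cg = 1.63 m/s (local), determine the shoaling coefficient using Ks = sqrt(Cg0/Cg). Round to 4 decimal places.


Ks = sqrt(Cg0 / Cg)
Ks = sqrt(19.72 / 1.63)
Ks = sqrt(12.0982)
Ks = 3.4782

3.4782


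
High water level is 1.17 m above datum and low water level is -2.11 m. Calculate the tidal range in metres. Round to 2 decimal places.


Tidal range = High water - Low water
Tidal range = 1.17 - (-2.11)
Tidal range = 3.28 m

3.28


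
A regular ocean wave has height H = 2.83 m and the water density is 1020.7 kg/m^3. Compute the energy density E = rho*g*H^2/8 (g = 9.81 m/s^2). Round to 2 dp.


E = (1/8) * rho * g * H^2
E = (1/8) * 1020.7 * 9.81 * 2.83^2
E = 0.125 * 1020.7 * 9.81 * 8.0089
E = 10024.21 J/m^2

10024.21


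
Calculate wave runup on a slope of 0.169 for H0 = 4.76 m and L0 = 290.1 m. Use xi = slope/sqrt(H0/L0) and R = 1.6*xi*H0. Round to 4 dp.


xi = slope / sqrt(H0/L0)
H0/L0 = 4.76/290.1 = 0.016408
sqrt(0.016408) = 0.128094
xi = 0.169 / 0.128094 = 1.319341
R = 1.6 * xi * H0 = 1.6 * 1.319341 * 4.76
R = 10.0481 m

10.0481


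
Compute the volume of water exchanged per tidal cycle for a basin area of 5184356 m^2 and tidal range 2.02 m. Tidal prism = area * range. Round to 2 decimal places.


Tidal prism = Area * Tidal range
P = 5184356 * 2.02
P = 10472399.12 m^3

10472399.12


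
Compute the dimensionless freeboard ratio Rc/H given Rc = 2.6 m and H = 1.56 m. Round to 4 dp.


Relative freeboard = Rc / H
= 2.6 / 1.56
= 1.6667

1.6667


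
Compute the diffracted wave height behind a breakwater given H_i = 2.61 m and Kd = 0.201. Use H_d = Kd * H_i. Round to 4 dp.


H_d = Kd * H_i
H_d = 0.201 * 2.61
H_d = 0.5246 m

0.5246


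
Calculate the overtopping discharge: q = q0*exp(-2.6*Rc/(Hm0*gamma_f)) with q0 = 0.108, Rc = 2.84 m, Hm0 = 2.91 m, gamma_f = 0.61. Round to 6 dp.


q = q0 * exp(-2.6 * Rc / (Hm0 * gamma_f))
Exponent = -2.6 * 2.84 / (2.91 * 0.61)
= -2.6 * 2.84 / 1.7751
= -4.159766
exp(-4.159766) = 0.015611
q = 0.108 * 0.015611
q = 0.001686 m^3/s/m

0.001686


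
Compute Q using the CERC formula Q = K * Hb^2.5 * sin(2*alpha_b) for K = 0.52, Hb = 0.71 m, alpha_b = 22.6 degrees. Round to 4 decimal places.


Q = K * Hb^2.5 * sin(2 * alpha_b)
Hb^2.5 = 0.71^2.5 = 0.424762
sin(2 * 22.6) = sin(45.2) = 0.709571
Q = 0.52 * 0.424762 * 0.709571
Q = 0.1567 m^3/s

0.1567


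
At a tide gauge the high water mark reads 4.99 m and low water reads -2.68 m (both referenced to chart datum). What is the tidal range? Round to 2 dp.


Tidal range = High water - Low water
Tidal range = 4.99 - (-2.68)
Tidal range = 7.67 m

7.67


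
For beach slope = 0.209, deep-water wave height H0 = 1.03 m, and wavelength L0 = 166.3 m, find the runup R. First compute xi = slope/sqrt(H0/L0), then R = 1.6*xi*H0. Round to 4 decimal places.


xi = slope / sqrt(H0/L0)
H0/L0 = 1.03/166.3 = 0.006194
sqrt(0.006194) = 0.078700
xi = 0.209 / 0.078700 = 2.655668
R = 1.6 * xi * H0 = 1.6 * 2.655668 * 1.03
R = 4.3765 m

4.3765


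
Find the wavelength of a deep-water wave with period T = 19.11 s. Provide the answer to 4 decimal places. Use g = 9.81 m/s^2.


L0 = g * T^2 / (2 * pi)
L0 = 9.81 * 19.11^2 / (2 * pi)
L0 = 9.81 * 365.1921 / 6.28319
L0 = 3582.5345 / 6.28319
L0 = 570.1781 m

570.1781


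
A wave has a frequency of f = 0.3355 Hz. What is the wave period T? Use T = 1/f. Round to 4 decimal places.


T = 1 / f
T = 1 / 0.3355
T = 2.9806 s

2.9806


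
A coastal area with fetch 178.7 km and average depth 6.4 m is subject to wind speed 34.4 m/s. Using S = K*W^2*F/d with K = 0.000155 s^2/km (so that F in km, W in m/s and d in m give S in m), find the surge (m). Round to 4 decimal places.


S = K * W^2 * F / d
W^2 = 34.4^2 = 1183.36
S = 0.000155 * 1183.36 * 178.7 / 6.4
Numerator = 0.000155 * 1183.36 * 178.7 = 32.777297
S = 32.777297 / 6.4 = 5.1215 m

5.1215


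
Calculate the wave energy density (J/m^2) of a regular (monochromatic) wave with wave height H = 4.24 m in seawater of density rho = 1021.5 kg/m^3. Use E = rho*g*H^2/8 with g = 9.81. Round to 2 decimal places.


E = (1/8) * rho * g * H^2
E = (1/8) * 1021.5 * 9.81 * 4.24^2
E = 0.125 * 1021.5 * 9.81 * 17.9776
E = 22519.00 J/m^2

22519.00


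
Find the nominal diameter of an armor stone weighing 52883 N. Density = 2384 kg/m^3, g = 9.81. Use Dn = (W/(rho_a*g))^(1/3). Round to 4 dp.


V = W / (rho_a * g)
V = 52883 / (2384 * 9.81)
V = 52883 / 23387.04
V = 2.261210 m^3
Dn = V^(1/3) = 2.261210^(1/3)
Dn = 1.3125 m

1.3125


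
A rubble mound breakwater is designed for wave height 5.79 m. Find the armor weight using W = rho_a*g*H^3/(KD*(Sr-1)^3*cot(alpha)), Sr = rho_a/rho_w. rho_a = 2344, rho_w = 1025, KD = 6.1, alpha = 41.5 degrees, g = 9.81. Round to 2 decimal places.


Sr = rho_a / rho_w = 2344 / 1025 = 2.286829
(Sr - 1) = 1.286829
(Sr - 1)^3 = 2.130899
cot(41.5) = 1 / tan(41.5) = 1 / 0.884725 = 1.130294
Numerator = 2344 * 9.81 * 5.79^3 = 4463363.9967
Denominator = 6.1 * 2.130899 * 1.130294 = 14.692111
W = 4463363.9967 / 14.692111
W = 303793.24 N

303793.24


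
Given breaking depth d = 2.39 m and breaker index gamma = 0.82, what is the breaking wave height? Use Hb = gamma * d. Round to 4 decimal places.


Hb = gamma * d
Hb = 0.82 * 2.39
Hb = 1.9598 m

1.9598


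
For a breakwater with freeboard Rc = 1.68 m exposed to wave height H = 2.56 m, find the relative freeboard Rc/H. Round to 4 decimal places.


Relative freeboard = Rc / H
= 1.68 / 2.56
= 0.6563

0.6563


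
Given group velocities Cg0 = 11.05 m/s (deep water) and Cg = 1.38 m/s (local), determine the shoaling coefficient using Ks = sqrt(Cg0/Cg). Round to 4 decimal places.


Ks = sqrt(Cg0 / Cg)
Ks = sqrt(11.05 / 1.38)
Ks = sqrt(8.0072)
Ks = 2.8297

2.8297


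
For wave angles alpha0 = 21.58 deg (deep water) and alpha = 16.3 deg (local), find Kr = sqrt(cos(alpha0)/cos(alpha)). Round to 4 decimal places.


Kr = sqrt(cos(alpha0) / cos(alpha))
cos(21.58) = 0.929905
cos(16.3) = 0.959805
Kr = sqrt(0.929905 / 0.959805)
Kr = sqrt(0.968847)
Kr = 0.9843

0.9843


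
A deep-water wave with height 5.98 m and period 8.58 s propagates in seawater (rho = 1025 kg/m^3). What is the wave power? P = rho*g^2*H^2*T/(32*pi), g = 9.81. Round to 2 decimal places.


P = rho * g^2 * H^2 * T / (32 * pi)
P = 1025 * 9.81^2 * 5.98^2 * 8.58 / (32 * pi)
P = 1025 * 96.2361 * 35.7604 * 8.58 / 100.53096
P = 301059.05 W/m

301059.05


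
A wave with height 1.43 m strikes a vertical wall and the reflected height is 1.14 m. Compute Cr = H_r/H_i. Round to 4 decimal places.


Cr = H_r / H_i
Cr = 1.14 / 1.43
Cr = 0.7972

0.7972


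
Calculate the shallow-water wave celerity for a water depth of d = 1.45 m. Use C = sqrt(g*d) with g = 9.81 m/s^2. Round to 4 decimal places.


Using the shallow-water approximation:
C = sqrt(g * d) = sqrt(9.81 * 1.45)
C = sqrt(14.2245)
C = 3.7715 m/s

3.7715


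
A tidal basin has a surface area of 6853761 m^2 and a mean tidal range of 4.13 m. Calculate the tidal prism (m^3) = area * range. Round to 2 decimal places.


Tidal prism = Area * Tidal range
P = 6853761 * 4.13
P = 28306032.93 m^3

28306032.93


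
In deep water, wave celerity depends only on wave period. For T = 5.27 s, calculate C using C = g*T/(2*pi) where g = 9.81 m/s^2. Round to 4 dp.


We use the deep-water celerity formula:
C = g * T / (2 * pi)
C = 9.81 * 5.27 / (2 * 3.14159...)
C = 51.698700 / 6.283185
C = 8.2281 m/s

8.2281


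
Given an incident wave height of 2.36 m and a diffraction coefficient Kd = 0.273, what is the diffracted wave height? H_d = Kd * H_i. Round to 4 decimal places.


H_d = Kd * H_i
H_d = 0.273 * 2.36
H_d = 0.6443 m

0.6443


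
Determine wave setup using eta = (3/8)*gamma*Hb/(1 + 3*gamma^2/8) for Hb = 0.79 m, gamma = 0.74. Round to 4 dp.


eta = (3/8) * gamma * Hb / (1 + 3*gamma^2/8)
Numerator = (3/8) * 0.74 * 0.79 = 0.219225
Denominator = 1 + 3*0.74^2/8 = 1 + 0.205350 = 1.205350
eta = 0.219225 / 1.205350
eta = 0.1819 m

0.1819


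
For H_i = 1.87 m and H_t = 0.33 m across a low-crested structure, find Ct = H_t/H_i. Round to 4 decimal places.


Ct = H_t / H_i
Ct = 0.33 / 1.87
Ct = 0.1765

0.1765


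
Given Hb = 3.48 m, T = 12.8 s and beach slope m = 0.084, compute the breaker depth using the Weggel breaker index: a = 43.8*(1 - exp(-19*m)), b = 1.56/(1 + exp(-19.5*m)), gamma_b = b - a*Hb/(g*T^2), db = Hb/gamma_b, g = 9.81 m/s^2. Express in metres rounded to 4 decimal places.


a = 43.8 * (1 - exp(-19 * m))
exp(-19 * 0.084) = exp(-1.5960) = 0.202706
a = 43.8 * (1 - 0.202706) = 34.921489
b = 1.56 / (1 + exp(-19.5 * m))
exp(-19.5 * 0.084) = exp(-1.6380) = 0.194368
b = 1.56 / (1 + 0.194368) = 1.306130
Hb / (g * T^2) = 3.48 / (9.81 * 12.8^2) = 3.48 / 1607.2704 = 0.00216516
gamma_b = b - a * Hb/(g*T^2) = 1.306130 - 34.921489 * 0.00216516 = 1.230519
db = Hb / gamma_b = 3.48 / 1.230519
db = 2.8281 m

2.8281


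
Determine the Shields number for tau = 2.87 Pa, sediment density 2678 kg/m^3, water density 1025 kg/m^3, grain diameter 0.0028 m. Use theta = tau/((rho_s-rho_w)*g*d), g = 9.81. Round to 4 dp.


theta = tau / ((rho_s - rho_w) * g * d)
rho_s - rho_w = 2678 - 1025 = 1653
Denominator = 1653 * 9.81 * 0.0028 = 45.404604
theta = 2.87 / 45.404604
theta = 0.0632

0.0632


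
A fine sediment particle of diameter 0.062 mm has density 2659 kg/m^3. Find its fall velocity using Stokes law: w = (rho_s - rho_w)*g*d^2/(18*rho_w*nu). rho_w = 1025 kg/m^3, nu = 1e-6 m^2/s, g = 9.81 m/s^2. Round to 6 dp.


w = (rho_s - rho_w) * g * d^2 / (18 * rho_w * nu)
d = 0.062 mm = 0.000062 m
rho_s - rho_w = 2659 - 1025 = 1634
Numerator = 1634 * 9.81 * (0.000062)^2 = 0.000061617552
Denominator = 18 * 1025 * 1e-6 = 0.018450
w = 0.003340 m/s

0.003340


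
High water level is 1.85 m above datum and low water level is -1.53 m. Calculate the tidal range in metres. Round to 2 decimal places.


Tidal range = High water - Low water
Tidal range = 1.85 - (-1.53)
Tidal range = 3.38 m

3.38


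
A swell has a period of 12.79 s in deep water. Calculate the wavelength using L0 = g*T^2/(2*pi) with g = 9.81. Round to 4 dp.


L0 = g * T^2 / (2 * pi)
L0 = 9.81 * 12.79^2 / (2 * pi)
L0 = 9.81 * 163.5841 / 6.28319
L0 = 1604.7600 / 6.28319
L0 = 255.4055 m

255.4055


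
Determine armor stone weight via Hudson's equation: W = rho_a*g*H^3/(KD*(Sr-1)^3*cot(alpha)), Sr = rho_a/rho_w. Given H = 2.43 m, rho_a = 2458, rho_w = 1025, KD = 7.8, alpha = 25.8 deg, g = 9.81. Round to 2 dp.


Sr = rho_a / rho_w = 2458 / 1025 = 2.398049
(Sr - 1) = 1.398049
(Sr - 1)^3 = 2.732543
cot(25.8) = 1 / tan(25.8) = 1 / 0.483419 = 2.068599
Numerator = 2458 * 9.81 * 2.43^3 = 345994.9075
Denominator = 7.8 * 2.732543 * 2.068599 = 44.089783
W = 345994.9075 / 44.089783
W = 7847.51 N

7847.51


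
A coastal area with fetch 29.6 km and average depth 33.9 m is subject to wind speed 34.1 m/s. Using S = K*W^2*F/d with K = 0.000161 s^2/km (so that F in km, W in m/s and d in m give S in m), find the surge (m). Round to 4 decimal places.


S = K * W^2 * F / d
W^2 = 34.1^2 = 1162.81
S = 0.000161 * 1162.81 * 29.6 / 33.9
Numerator = 0.000161 * 1162.81 * 29.6 = 5.541487
S = 5.541487 / 33.9 = 0.1635 m

0.1635


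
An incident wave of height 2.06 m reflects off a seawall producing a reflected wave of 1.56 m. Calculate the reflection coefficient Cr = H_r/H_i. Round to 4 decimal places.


Cr = H_r / H_i
Cr = 1.56 / 2.06
Cr = 0.7573

0.7573


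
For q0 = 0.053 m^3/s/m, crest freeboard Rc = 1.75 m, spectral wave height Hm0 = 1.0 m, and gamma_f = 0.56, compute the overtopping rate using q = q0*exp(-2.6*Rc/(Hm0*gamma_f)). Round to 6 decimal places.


q = q0 * exp(-2.6 * Rc / (Hm0 * gamma_f))
Exponent = -2.6 * 1.75 / (1.0 * 0.56)
= -2.6 * 1.75 / 0.5600
= -8.125000
exp(-8.125000) = 0.000296
q = 0.053 * 0.000296
q = 0.000016 m^3/s/m

0.000016


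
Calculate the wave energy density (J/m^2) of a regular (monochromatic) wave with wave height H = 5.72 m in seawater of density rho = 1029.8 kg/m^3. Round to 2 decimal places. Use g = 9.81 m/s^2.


E = (1/8) * rho * g * H^2
E = (1/8) * 1029.8 * 9.81 * 5.72^2
E = 0.125 * 1029.8 * 9.81 * 32.7184
E = 41316.54 J/m^2

41316.54


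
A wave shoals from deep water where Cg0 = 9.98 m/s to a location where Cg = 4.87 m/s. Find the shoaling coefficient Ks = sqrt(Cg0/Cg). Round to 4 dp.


Ks = sqrt(Cg0 / Cg)
Ks = sqrt(9.98 / 4.87)
Ks = sqrt(2.0493)
Ks = 1.4315

1.4315


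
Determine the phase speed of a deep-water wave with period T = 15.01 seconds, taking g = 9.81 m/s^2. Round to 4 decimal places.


We use the deep-water celerity formula:
C = g * T / (2 * pi)
C = 9.81 * 15.01 / (2 * 3.14159...)
C = 147.248100 / 6.283185
C = 23.4353 m/s

23.4353


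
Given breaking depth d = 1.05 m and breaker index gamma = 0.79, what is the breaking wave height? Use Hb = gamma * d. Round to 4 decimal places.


Hb = gamma * d
Hb = 0.79 * 1.05
Hb = 0.8295 m

0.8295


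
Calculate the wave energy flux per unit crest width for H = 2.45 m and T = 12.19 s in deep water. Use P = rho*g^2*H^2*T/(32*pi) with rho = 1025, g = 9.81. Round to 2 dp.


P = rho * g^2 * H^2 * T / (32 * pi)
P = 1025 * 9.81^2 * 2.45^2 * 12.19 / (32 * pi)
P = 1025 * 96.2361 * 6.0025 * 12.19 / 100.53096
P = 71795.61 W/m

71795.61


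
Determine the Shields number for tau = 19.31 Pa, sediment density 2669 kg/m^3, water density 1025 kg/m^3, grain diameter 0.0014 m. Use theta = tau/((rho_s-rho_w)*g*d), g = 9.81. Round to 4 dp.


theta = tau / ((rho_s - rho_w) * g * d)
rho_s - rho_w = 2669 - 1025 = 1644
Denominator = 1644 * 9.81 * 0.0014 = 22.578696
theta = 19.31 / 22.578696
theta = 0.8552

0.8552


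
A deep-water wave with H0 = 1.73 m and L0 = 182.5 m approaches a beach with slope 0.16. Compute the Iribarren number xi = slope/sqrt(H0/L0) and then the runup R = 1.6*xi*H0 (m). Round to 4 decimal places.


xi = slope / sqrt(H0/L0)
H0/L0 = 1.73/182.5 = 0.009479
sqrt(0.009479) = 0.097362
xi = 0.16 / 0.097362 = 1.643344
R = 1.6 * xi * H0 = 1.6 * 1.643344 * 1.73
R = 4.5488 m

4.5488


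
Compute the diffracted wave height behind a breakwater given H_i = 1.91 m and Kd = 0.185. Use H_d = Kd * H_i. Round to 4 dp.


H_d = Kd * H_i
H_d = 0.185 * 1.91
H_d = 0.3534 m

0.3534


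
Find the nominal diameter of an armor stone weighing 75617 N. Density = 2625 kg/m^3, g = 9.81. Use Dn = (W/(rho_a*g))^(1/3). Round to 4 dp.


V = W / (rho_a * g)
V = 75617 / (2625 * 9.81)
V = 75617 / 25751.25
V = 2.936440 m^3
Dn = V^(1/3) = 2.936440^(1/3)
Dn = 1.4320 m

1.4320


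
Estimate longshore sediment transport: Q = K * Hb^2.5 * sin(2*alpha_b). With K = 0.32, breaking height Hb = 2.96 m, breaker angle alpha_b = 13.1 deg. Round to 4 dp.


Q = K * Hb^2.5 * sin(2 * alpha_b)
Hb^2.5 = 2.96^2.5 = 15.074027
sin(2 * 13.1) = sin(26.2) = 0.441506
Q = 0.32 * 15.074027 * 0.441506
Q = 2.1297 m^3/s

2.1297


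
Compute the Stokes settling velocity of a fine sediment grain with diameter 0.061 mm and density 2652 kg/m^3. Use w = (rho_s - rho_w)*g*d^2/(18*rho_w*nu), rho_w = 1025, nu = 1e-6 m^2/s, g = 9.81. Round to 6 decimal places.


w = (rho_s - rho_w) * g * d^2 / (18 * rho_w * nu)
d = 0.061 mm = 0.000061 m
rho_s - rho_w = 2652 - 1025 = 1627
Numerator = 1627 * 9.81 * (0.000061)^2 = 0.000059390397
Denominator = 18 * 1025 * 1e-6 = 0.018450
w = 0.003219 m/s

0.003219


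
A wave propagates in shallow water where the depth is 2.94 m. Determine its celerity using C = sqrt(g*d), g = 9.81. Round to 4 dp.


Using the shallow-water approximation:
C = sqrt(g * d) = sqrt(9.81 * 2.94)
C = sqrt(28.8414)
C = 5.3704 m/s

5.3704


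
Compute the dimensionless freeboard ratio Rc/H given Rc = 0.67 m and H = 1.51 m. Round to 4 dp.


Relative freeboard = Rc / H
= 0.67 / 1.51
= 0.4437

0.4437


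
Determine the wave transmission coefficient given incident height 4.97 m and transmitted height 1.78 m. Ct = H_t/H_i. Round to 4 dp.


Ct = H_t / H_i
Ct = 1.78 / 4.97
Ct = 0.3581

0.3581


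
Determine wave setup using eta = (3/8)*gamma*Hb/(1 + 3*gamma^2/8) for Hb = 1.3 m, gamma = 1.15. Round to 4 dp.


eta = (3/8) * gamma * Hb / (1 + 3*gamma^2/8)
Numerator = (3/8) * 1.15 * 1.3 = 0.560625
Denominator = 1 + 3*1.15^2/8 = 1 + 0.495938 = 1.495938
eta = 0.560625 / 1.495938
eta = 0.3748 m

0.3748


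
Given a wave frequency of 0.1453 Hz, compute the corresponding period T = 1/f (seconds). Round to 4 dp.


T = 1 / f
T = 1 / 0.1453
T = 6.8823 s

6.8823


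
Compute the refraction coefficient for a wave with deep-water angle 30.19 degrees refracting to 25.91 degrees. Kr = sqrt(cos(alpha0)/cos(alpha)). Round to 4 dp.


Kr = sqrt(cos(alpha0) / cos(alpha))
cos(30.19) = 0.864363
cos(25.91) = 0.899482
Kr = sqrt(0.864363 / 0.899482)
Kr = sqrt(0.960956)
Kr = 0.9803

0.9803


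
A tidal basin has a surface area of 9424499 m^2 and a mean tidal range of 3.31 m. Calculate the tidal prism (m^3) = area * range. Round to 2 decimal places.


Tidal prism = Area * Tidal range
P = 9424499 * 3.31
P = 31195091.69 m^3

31195091.69


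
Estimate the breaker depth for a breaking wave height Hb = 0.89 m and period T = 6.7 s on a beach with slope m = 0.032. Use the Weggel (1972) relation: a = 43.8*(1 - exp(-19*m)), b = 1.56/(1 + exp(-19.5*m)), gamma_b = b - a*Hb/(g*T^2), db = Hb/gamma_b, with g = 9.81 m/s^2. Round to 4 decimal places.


a = 43.8 * (1 - exp(-19 * m))
exp(-19 * 0.032) = exp(-0.6080) = 0.544439
a = 43.8 * (1 - 0.544439) = 19.953587
b = 1.56 / (1 + exp(-19.5 * m))
exp(-19.5 * 0.032) = exp(-0.6240) = 0.535797
b = 1.56 / (1 + 0.535797) = 1.015759
Hb / (g * T^2) = 0.89 / (9.81 * 6.7^2) = 0.89 / 440.3709 = 0.00202102
gamma_b = b - a * Hb/(g*T^2) = 1.015759 - 19.953587 * 0.00202102 = 0.975433
db = Hb / gamma_b = 0.89 / 0.975433
db = 0.9124 m

0.9124


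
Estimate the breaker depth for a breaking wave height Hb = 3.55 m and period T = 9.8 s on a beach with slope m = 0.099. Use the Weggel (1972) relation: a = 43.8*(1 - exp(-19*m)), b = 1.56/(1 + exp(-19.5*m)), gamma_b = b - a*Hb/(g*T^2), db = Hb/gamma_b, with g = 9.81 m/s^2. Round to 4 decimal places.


a = 43.8 * (1 - exp(-19 * m))
exp(-19 * 0.099) = exp(-1.8810) = 0.152438
a = 43.8 * (1 - 0.152438) = 37.123233
b = 1.56 / (1 + exp(-19.5 * m))
exp(-19.5 * 0.099) = exp(-1.9305) = 0.145076
b = 1.56 / (1 + 0.145076) = 1.362355
Hb / (g * T^2) = 3.55 / (9.81 * 9.8^2) = 3.55 / 942.1524 = 0.00376797
gamma_b = b - a * Hb/(g*T^2) = 1.362355 - 37.123233 * 0.00376797 = 1.222476
db = Hb / gamma_b = 3.55 / 1.222476
db = 2.9039 m

2.9039


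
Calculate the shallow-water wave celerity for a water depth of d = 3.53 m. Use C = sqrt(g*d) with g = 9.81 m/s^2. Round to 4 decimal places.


Using the shallow-water approximation:
C = sqrt(g * d) = sqrt(9.81 * 3.53)
C = sqrt(34.6293)
C = 5.8847 m/s

5.8847


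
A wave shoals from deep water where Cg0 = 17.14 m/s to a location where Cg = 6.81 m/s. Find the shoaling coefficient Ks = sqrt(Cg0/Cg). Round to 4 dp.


Ks = sqrt(Cg0 / Cg)
Ks = sqrt(17.14 / 6.81)
Ks = sqrt(2.5169)
Ks = 1.5865

1.5865


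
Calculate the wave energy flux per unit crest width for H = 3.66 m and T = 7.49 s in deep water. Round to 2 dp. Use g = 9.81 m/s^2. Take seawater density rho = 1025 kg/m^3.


P = rho * g^2 * H^2 * T / (32 * pi)
P = 1025 * 9.81^2 * 3.66^2 * 7.49 / (32 * pi)
P = 1025 * 96.2361 * 13.3956 * 7.49 / 100.53096
P = 98447.80 W/m

98447.80


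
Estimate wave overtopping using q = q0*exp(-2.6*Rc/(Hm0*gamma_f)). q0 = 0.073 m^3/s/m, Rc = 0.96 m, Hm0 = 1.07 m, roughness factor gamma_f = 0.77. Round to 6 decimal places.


q = q0 * exp(-2.6 * Rc / (Hm0 * gamma_f))
Exponent = -2.6 * 0.96 / (1.07 * 0.77)
= -2.6 * 0.96 / 0.8239
= -3.029494
exp(-3.029494) = 0.048340
q = 0.073 * 0.048340
q = 0.003529 m^3/s/m

0.003529


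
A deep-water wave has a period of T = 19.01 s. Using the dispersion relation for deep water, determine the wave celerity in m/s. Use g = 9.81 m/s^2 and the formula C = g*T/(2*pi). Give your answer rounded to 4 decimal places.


We use the deep-water celerity formula:
C = g * T / (2 * pi)
C = 9.81 * 19.01 / (2 * 3.14159...)
C = 186.488100 / 6.283185
C = 29.6805 m/s

29.6805


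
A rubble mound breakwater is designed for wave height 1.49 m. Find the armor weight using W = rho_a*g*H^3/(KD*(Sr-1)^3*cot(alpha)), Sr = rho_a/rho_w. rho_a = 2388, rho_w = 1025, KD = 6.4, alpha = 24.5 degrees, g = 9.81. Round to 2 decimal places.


Sr = rho_a / rho_w = 2388 / 1025 = 2.329756
(Sr - 1) = 1.329756
(Sr - 1)^3 = 2.351343
cot(24.5) = 1 / tan(24.5) = 1 / 0.455726 = 2.194300
Numerator = 2388 * 9.81 * 1.49^3 = 77492.9395
Denominator = 6.4 * 2.351343 * 2.194300 = 33.021127
W = 77492.9395 / 33.021127
W = 2346.77 N

2346.77


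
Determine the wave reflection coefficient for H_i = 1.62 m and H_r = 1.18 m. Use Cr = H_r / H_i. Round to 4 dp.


Cr = H_r / H_i
Cr = 1.18 / 1.62
Cr = 0.7284

0.7284


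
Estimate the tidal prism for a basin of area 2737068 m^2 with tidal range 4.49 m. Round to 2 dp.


Tidal prism = Area * Tidal range
P = 2737068 * 4.49
P = 12289435.32 m^3

12289435.32


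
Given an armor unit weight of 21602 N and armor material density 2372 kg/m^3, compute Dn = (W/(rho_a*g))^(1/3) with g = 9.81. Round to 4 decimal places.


V = W / (rho_a * g)
V = 21602 / (2372 * 9.81)
V = 21602 / 23269.32
V = 0.928347 m^3
Dn = V^(1/3) = 0.928347^(1/3)
Dn = 0.9755 m

0.9755


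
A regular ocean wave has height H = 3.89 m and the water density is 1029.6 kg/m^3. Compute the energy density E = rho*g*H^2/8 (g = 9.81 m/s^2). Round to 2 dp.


E = (1/8) * rho * g * H^2
E = (1/8) * 1029.6 * 9.81 * 3.89^2
E = 0.125 * 1029.6 * 9.81 * 15.1321
E = 19104.99 J/m^2

19104.99


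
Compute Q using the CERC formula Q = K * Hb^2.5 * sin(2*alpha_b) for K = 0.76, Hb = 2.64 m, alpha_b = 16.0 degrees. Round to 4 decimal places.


Q = K * Hb^2.5 * sin(2 * alpha_b)
Hb^2.5 = 2.64^2.5 = 11.324260
sin(2 * 16.0) = sin(32.0) = 0.529919
Q = 0.76 * 11.324260 * 0.529919
Q = 4.5607 m^3/s

4.5607


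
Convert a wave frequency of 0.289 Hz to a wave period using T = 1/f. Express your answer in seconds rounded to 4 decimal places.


T = 1 / f
T = 1 / 0.289
T = 3.4602 s

3.4602


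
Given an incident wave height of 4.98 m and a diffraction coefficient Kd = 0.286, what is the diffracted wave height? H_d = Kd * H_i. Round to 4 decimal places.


H_d = Kd * H_i
H_d = 0.286 * 4.98
H_d = 1.4243 m

1.4243


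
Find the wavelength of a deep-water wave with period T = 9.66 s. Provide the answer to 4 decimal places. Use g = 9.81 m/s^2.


L0 = g * T^2 / (2 * pi)
L0 = 9.81 * 9.66^2 / (2 * pi)
L0 = 9.81 * 93.3156 / 6.28319
L0 = 915.4260 / 6.28319
L0 = 145.6946 m

145.6946


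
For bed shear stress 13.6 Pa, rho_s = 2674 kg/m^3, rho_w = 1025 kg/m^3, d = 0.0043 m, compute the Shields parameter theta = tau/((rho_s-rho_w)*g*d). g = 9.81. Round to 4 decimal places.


theta = tau / ((rho_s - rho_w) * g * d)
rho_s - rho_w = 2674 - 1025 = 1649
Denominator = 1649 * 9.81 * 0.0043 = 69.559767
theta = 13.6 / 69.559767
theta = 0.1955

0.1955


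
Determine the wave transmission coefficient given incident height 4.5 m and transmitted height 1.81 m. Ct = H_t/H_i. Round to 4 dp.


Ct = H_t / H_i
Ct = 1.81 / 4.5
Ct = 0.4022

0.4022


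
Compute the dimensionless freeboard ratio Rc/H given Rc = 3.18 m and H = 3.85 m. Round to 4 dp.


Relative freeboard = Rc / H
= 3.18 / 3.85
= 0.8260

0.8260


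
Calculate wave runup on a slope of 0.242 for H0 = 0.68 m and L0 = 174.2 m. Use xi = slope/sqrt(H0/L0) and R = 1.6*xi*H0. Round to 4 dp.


xi = slope / sqrt(H0/L0)
H0/L0 = 0.68/174.2 = 0.003904
sqrt(0.003904) = 0.062478
xi = 0.242 / 0.062478 = 3.873334
R = 1.6 * xi * H0 = 1.6 * 3.873334 * 0.68
R = 4.2142 m

4.2142


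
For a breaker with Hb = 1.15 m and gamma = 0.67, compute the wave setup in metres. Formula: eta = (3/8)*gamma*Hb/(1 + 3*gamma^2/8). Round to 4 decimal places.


eta = (3/8) * gamma * Hb / (1 + 3*gamma^2/8)
Numerator = (3/8) * 0.67 * 1.15 = 0.288938
Denominator = 1 + 3*0.67^2/8 = 1 + 0.168338 = 1.168338
eta = 0.288938 / 1.168338
eta = 0.2473 m

0.2473


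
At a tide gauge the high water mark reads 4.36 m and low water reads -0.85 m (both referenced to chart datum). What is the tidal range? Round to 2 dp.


Tidal range = High water - Low water
Tidal range = 4.36 - (-0.85)
Tidal range = 5.21 m

5.21


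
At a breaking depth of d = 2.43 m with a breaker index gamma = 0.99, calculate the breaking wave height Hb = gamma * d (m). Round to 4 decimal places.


Hb = gamma * d
Hb = 0.99 * 2.43
Hb = 2.4057 m

2.4057


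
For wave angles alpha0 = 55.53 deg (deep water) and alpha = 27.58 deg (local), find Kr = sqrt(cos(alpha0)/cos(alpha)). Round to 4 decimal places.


Kr = sqrt(cos(alpha0) / cos(alpha))
cos(55.53) = 0.565975
cos(27.58) = 0.886365
Kr = sqrt(0.565975 / 0.886365)
Kr = sqrt(0.638534)
Kr = 0.7991

0.7991


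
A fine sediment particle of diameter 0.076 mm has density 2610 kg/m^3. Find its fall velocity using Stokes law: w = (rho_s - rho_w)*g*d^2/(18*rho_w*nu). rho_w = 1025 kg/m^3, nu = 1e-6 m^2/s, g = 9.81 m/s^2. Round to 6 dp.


w = (rho_s - rho_w) * g * d^2 / (18 * rho_w * nu)
d = 0.076 mm = 0.000076 m
rho_s - rho_w = 2610 - 1025 = 1585
Numerator = 1585 * 9.81 * (0.000076)^2 = 0.000089810158
Denominator = 18 * 1025 * 1e-6 = 0.018450
w = 0.004868 m/s

0.004868


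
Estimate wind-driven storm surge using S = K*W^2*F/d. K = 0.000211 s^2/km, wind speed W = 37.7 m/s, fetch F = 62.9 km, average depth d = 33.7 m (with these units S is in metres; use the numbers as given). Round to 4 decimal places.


S = K * W^2 * F / d
W^2 = 37.7^2 = 1421.29
S = 0.000211 * 1421.29 * 62.9 / 33.7
Numerator = 0.000211 * 1421.29 * 62.9 = 18.863219
S = 18.863219 / 33.7 = 0.5597 m

0.5597


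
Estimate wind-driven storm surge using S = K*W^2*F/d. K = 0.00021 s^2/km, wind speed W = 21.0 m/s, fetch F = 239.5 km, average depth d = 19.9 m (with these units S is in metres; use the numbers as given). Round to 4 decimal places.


S = K * W^2 * F / d
W^2 = 21.0^2 = 441.00
S = 0.00021 * 441.00 * 239.5 / 19.9
Numerator = 0.00021 * 441.00 * 239.5 = 22.180095
S = 22.180095 / 19.9 = 1.1146 m

1.1146


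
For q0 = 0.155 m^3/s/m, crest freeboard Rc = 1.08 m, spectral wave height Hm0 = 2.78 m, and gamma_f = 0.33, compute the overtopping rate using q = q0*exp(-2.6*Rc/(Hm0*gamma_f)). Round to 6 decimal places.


q = q0 * exp(-2.6 * Rc / (Hm0 * gamma_f))
Exponent = -2.6 * 1.08 / (2.78 * 0.33)
= -2.6 * 1.08 / 0.9174
= -3.060824
exp(-3.060824) = 0.046849
q = 0.155 * 0.046849
q = 0.007262 m^3/s/m

0.007262


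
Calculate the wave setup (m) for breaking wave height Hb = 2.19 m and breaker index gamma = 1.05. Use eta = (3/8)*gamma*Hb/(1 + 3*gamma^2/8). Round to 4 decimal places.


eta = (3/8) * gamma * Hb / (1 + 3*gamma^2/8)
Numerator = (3/8) * 1.05 * 2.19 = 0.862313
Denominator = 1 + 3*1.05^2/8 = 1 + 0.413438 = 1.413438
eta = 0.862313 / 1.413438
eta = 0.6101 m

0.6101


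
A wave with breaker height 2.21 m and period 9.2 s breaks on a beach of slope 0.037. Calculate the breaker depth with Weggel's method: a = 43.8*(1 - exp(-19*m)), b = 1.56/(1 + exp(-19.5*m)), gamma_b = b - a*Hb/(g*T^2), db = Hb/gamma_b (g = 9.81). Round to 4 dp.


a = 43.8 * (1 - exp(-19 * m))
exp(-19 * 0.037) = exp(-0.7030) = 0.495098
a = 43.8 * (1 - 0.495098) = 22.114717
b = 1.56 / (1 + exp(-19.5 * m))
exp(-19.5 * 0.037) = exp(-0.7215) = 0.486023
b = 1.56 / (1 + 0.486023) = 1.049782
Hb / (g * T^2) = 2.21 / (9.81 * 9.2^2) = 2.21 / 830.3184 = 0.00266163
gamma_b = b - a * Hb/(g*T^2) = 1.049782 - 22.114717 * 0.00266163 = 0.990921
db = Hb / gamma_b = 2.21 / 0.990921
db = 2.2302 m

2.2302


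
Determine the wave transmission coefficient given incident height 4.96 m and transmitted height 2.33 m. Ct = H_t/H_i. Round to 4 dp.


Ct = H_t / H_i
Ct = 2.33 / 4.96
Ct = 0.4698

0.4698


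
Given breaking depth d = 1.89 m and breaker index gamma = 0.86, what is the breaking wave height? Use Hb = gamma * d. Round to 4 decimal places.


Hb = gamma * d
Hb = 0.86 * 1.89
Hb = 1.6254 m

1.6254


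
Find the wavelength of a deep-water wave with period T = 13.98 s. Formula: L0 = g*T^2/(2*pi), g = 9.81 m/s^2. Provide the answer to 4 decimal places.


L0 = g * T^2 / (2 * pi)
L0 = 9.81 * 13.98^2 / (2 * pi)
L0 = 9.81 * 195.4404 / 6.28319
L0 = 1917.2703 / 6.28319
L0 = 305.1430 m

305.1430


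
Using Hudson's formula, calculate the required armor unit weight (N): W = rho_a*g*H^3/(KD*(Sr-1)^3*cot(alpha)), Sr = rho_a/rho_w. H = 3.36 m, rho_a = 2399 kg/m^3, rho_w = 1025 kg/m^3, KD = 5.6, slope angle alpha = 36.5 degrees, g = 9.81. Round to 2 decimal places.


Sr = rho_a / rho_w = 2399 / 1025 = 2.340488
(Sr - 1) = 1.340488
(Sr - 1)^3 = 2.408733
cot(36.5) = 1 / tan(36.5) = 1 / 0.739961 = 1.351422
Numerator = 2399 * 9.81 * 3.36^3 = 892723.7472
Denominator = 5.6 * 2.408733 * 1.351422 = 18.229206
W = 892723.7472 / 18.229206
W = 48972.17 N

48972.17


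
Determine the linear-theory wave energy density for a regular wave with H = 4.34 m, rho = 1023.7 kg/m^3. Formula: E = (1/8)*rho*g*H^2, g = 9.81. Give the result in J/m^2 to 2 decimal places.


E = (1/8) * rho * g * H^2
E = (1/8) * 1023.7 * 9.81 * 4.34^2
E = 0.125 * 1023.7 * 9.81 * 18.8356
E = 23644.56 J/m^2

23644.56


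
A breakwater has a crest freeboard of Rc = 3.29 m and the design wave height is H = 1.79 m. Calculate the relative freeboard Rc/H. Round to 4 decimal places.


Relative freeboard = Rc / H
= 3.29 / 1.79
= 1.8380

1.8380


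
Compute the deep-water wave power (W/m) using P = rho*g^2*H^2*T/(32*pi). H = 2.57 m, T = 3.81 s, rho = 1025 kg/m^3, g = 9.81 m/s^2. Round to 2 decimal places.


P = rho * g^2 * H^2 * T / (32 * pi)
P = 1025 * 9.81^2 * 2.57^2 * 3.81 / (32 * pi)
P = 1025 * 96.2361 * 6.6049 * 3.81 / 100.53096
P = 24691.83 W/m

24691.83


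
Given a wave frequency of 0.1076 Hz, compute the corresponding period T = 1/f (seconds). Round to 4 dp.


T = 1 / f
T = 1 / 0.1076
T = 9.2937 s

9.2937


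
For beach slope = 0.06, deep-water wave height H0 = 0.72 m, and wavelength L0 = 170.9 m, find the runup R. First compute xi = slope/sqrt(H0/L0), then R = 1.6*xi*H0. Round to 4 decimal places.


xi = slope / sqrt(H0/L0)
H0/L0 = 0.72/170.9 = 0.004213
sqrt(0.004213) = 0.064908
xi = 0.06 / 0.064908 = 0.924392
R = 1.6 * xi * H0 = 1.6 * 0.924392 * 0.72
R = 1.0649 m

1.0649


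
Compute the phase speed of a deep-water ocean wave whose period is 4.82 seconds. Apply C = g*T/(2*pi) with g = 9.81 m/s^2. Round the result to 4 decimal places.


We use the deep-water celerity formula:
C = g * T / (2 * pi)
C = 9.81 * 4.82 / (2 * 3.14159...)
C = 47.284200 / 6.283185
C = 7.5255 m/s

7.5255


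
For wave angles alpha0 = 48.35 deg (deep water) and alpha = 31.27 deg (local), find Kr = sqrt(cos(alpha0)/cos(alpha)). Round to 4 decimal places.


Kr = sqrt(cos(alpha0) / cos(alpha))
cos(48.35) = 0.664579
cos(31.27) = 0.854731
Kr = sqrt(0.664579 / 0.854731)
Kr = sqrt(0.777530)
Kr = 0.8818

0.8818


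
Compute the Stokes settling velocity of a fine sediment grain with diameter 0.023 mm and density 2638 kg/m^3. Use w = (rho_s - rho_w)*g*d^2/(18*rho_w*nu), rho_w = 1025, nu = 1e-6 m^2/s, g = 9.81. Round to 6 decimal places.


w = (rho_s - rho_w) * g * d^2 / (18 * rho_w * nu)
d = 0.023 mm = 0.000023 m
rho_s - rho_w = 2638 - 1025 = 1613
Numerator = 1613 * 9.81 * (0.000023)^2 = 0.000008370647
Denominator = 18 * 1025 * 1e-6 = 0.018450
w = 0.000454 m/s

0.000454


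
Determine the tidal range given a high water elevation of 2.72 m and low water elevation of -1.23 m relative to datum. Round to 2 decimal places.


Tidal range = High water - Low water
Tidal range = 2.72 - (-1.23)
Tidal range = 3.95 m

3.95


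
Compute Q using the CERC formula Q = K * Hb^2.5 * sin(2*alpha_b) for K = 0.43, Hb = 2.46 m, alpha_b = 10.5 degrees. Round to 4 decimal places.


Q = K * Hb^2.5 * sin(2 * alpha_b)
Hb^2.5 = 2.46^2.5 = 9.491564
sin(2 * 10.5) = sin(21.0) = 0.358368
Q = 0.43 * 9.491564 * 0.358368
Q = 1.4626 m^3/s

1.4626


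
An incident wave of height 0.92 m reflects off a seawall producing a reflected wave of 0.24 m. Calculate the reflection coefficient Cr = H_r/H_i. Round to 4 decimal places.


Cr = H_r / H_i
Cr = 0.24 / 0.92
Cr = 0.2609

0.2609


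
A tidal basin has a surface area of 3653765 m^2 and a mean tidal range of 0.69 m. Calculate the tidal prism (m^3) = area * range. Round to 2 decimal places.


Tidal prism = Area * Tidal range
P = 3653765 * 0.69
P = 2521097.85 m^3

2521097.85


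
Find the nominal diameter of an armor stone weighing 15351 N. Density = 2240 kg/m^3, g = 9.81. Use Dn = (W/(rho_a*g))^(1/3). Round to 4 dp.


V = W / (rho_a * g)
V = 15351 / (2240 * 9.81)
V = 15351 / 21974.40
V = 0.698586 m^3
Dn = V^(1/3) = 0.698586^(1/3)
Dn = 0.8873 m

0.8873


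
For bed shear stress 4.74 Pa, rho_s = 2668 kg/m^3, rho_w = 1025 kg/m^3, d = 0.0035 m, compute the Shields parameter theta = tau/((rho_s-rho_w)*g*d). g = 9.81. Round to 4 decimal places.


theta = tau / ((rho_s - rho_w) * g * d)
rho_s - rho_w = 2668 - 1025 = 1643
Denominator = 1643 * 9.81 * 0.0035 = 56.412405
theta = 4.74 / 56.412405
theta = 0.0840

0.0840


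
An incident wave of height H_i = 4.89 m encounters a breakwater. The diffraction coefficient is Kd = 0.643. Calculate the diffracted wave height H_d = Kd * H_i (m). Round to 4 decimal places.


H_d = Kd * H_i
H_d = 0.643 * 4.89
H_d = 3.1443 m

3.1443
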